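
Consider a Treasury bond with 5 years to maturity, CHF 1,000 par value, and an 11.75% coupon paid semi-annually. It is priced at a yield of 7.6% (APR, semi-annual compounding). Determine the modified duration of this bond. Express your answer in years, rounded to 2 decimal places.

Periodic yield y = 0.038. First find Macaulay duration:
  t   CF        PV=CF/(1+0.038)^t    t·PV
  1        58.75        56.5992        56.5992
  2        58.75        54.5272       109.0544
  3        58.75        52.5310       157.5931
  4        58.75        50.6079       202.4317
  5        58.75        48.7552       243.7761
  6        58.75        46.9703       281.8221
  7        58.75        45.2508       316.7557
  8        58.75        43.5942       348.7539
  9        58.75        41.9983       377.9847
  10    1,058.75       729.1551     7,291.5505
  Σ                  1,169.9893     9,386.3212
P = 1,169.9893; Macaulay duration = 9,386.3212 / 1,169.9893 = 8.02257 half-year periods = 4.01129 years.
Modified duration = D_Mac / (1 + y) = 4.01129 / 1.038 = 3.86444 years.

3.86 years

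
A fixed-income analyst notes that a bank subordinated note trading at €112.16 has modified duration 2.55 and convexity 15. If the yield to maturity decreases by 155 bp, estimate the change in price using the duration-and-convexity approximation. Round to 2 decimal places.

Duration effect: -D_mod·Δy = -2.55 × (-0.0155) = +0.039525
Convexity effect: ½·C·(Δy)² = 0.5 × 15 × (-0.0155)² = +0.001801875
ΔP/P ≈ +0.039525 + 0.001801875 = +0.041326875
ΔP ≈ 112.16 × (+0.041326875) = +4.6352223.

+€4.64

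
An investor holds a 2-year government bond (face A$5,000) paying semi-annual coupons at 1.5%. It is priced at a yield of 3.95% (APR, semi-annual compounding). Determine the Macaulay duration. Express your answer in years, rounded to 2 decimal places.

1.98 years

Periodic yield y = 0.01975. Discount each cash flow and weight by its period:
  t   CF        PV=CF/(1+0.01975)^t    t·PV
  1        37.50        36.7737        36.7737
  2        37.50        36.0615        72.1230
  3        37.50        35.3631       106.0893
  4     5,037.50     4,658.4367    18,633.7470
  Σ                  4,766.6351    18,848.7330
Price P = Σ PV = 4,766.6351.
Macaulay duration = Σ(t·PV) / P = 18,848.7330 / 4,766.6351 = 3.95431 half-year periods.
In years: 3.95431 / 2 = 1.97715 years.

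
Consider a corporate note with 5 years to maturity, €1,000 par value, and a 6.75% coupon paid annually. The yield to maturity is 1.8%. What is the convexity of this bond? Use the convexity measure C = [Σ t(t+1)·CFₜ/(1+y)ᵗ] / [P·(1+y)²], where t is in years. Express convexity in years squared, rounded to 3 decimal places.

With y = 0.018:
  t   CF        PV=CF/(1+0.018)^t    t·PV        t(t+1)·PV
  1        67.50        66.3065        66.3065         132.6130
  2        67.50        65.1341       130.2681         390.8044
  3        67.50        63.9824       191.9472         767.7886
  4        67.50        62.8511       251.4043       1,257.0214
  5     1,067.50       976.4027     4,882.0137      29,292.0825
  Σ                  1,234.6768     5,521.9398      31,840.3099
P = 1,234.6768.
Convexity = Σ t(t+1)·PV / [P·(1+y)²] = 31,840.3099 / (1,234.6768 × 1.036324) = 24.88447.

24.884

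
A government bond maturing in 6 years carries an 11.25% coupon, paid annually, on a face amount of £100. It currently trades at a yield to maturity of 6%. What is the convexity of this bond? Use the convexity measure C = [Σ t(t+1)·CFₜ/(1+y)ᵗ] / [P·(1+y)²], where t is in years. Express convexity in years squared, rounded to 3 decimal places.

27.722

With y = 0.06:
  t   CF        PV=CF/(1+0.06)^t    t·PV        t(t+1)·PV
  1        11.25        10.6132        10.6132          21.2264
  2        11.25        10.0125        20.0249          60.0748
  3        11.25         9.4457        28.3372         113.3486
  4        11.25         8.9111        35.6442         178.2211
  5        11.25         8.4067        42.0333         252.1996
  6       111.25        78.4269       470.5612       3,293.9281
  Σ                    125.8160       607.2139       3,918.9986
P = 125.8160.
Convexity = Σ t(t+1)·PV / [P·(1+y)²] = 3,918.9986 / (125.8160 × 1.123600) = 27.72220.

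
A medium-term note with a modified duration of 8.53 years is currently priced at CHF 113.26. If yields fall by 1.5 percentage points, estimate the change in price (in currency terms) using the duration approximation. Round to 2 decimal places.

+CHF 14.49

Duration approximation: ΔP/P ≈ -D_mod · Δy = -8.53 × (-0.015) = +0.127950.
ΔP ≈ 113.26 × (+0.127950) = +14.491617.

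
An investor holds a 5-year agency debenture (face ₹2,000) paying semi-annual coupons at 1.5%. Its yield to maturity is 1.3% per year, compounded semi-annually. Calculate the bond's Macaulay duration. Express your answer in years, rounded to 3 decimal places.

4.837 years

Periodic yield y = 0.0065. Discount each cash flow and weight by its period:
  t   CF        PV=CF/(1+0.0065)^t    t·PV
  1        15.00        14.9031        14.9031
  2        15.00        14.8069        29.6138
  3        15.00        14.7113        44.1338
  4        15.00        14.6163        58.4650
  5        15.00        14.5219        72.6093
  6        15.00        14.4281        86.5685
  7        15.00        14.3349       100.3443
  8        15.00        14.2423       113.9386
  9        15.00        14.1504       127.3532
  10    2,015.00     1,888.5881    18,885.8814
  Σ                  2,019.3032    19,533.8111
Price P = Σ PV = 2,019.3032.
Macaulay duration = Σ(t·PV) / P = 19,533.8111 / 2,019.3032 = 9.67354 half-year periods.
In years: 9.67354 / 2 = 4.83677 years.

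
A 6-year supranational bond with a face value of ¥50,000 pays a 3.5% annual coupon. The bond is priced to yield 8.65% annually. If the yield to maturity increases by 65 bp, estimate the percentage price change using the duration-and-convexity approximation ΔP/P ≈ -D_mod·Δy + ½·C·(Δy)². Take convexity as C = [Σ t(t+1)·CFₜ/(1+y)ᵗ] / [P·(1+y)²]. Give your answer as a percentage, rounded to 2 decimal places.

With y = 0.0865:
  t   CF        PV=CF/(1+0.0865)^t    t·PV        t(t+1)·PV
  1     1,750.00     1,610.6765     1,610.6765       3,221.3530
  2     1,750.00     1,482.4450     2,964.8900       8,894.6700
  3     1,750.00     1,364.4225     4,093.2674      16,373.0694
  4     1,750.00     1,255.7961     5,023.1844      25,115.9218
  5     1,750.00     1,155.8178     5,779.0892      34,674.5354
  6    51,750.00    31,458.0624   188,748.3747   1,321,238.6227
  Σ                 38,327.2203   208,219.4821   1,409,518.1722
P = 38,327.2203; D_Mac = 5.43268 yrs; D_mod = 5.00016 yrs; C = 31.15329.
Duration effect: -5.00016 × (+0.0065) = -0.032501
Convexity effect: 0.5 × 31.15329 × (0.0065)² = +0.0006581
ΔP/P ≈ -0.032501 + 0.0006581 = -0.031843 = -3.1843%.

-3.18%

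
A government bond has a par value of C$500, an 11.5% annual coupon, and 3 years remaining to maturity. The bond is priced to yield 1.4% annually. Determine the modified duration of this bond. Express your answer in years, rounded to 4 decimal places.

Periodic yield y = 0.014. First find Macaulay duration:
  t   CF        PV=CF/(1+0.014)^t    t·PV
  1        57.50        56.7061        56.7061
  2        57.50        55.9232       111.8464
  3       557.50       534.7256     1,604.1769
  Σ                    647.3549     1,772.7294
P = 647.3549; Macaulay duration = 1,772.7294 / 647.3549 = 2.73842 years.
Modified duration = D_Mac / (1 + y) = 2.73842 / 1.014 = 2.70061 years.

2.7006 years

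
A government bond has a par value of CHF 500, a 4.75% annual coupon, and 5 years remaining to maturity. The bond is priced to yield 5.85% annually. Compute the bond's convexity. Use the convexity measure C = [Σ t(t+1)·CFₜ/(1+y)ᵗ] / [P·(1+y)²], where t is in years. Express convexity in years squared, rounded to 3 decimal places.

With y = 0.0585:
  t   CF        PV=CF/(1+0.0585)^t    t·PV        t(t+1)·PV
  1        23.75        22.4374        22.4374          44.8748
  2        23.75        21.1974        42.3947         127.1842
  3        23.75        20.0259        60.0776         240.3102
  4        23.75        18.9191        75.6763         378.3817
  5       523.75       394.1574     1,970.7872      11,824.7231
  Σ                    476.7372     2,171.3732      12,615.4741
P = 476.7372.
Convexity = Σ t(t+1)·PV / [P·(1+y)²] = 12,615.4741 / (476.7372 × 1.120422) = 23.61799.

23.618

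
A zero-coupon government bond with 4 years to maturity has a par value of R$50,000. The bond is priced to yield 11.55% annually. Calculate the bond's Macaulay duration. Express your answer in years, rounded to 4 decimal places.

4.0000 years

A zero-coupon bond has a single cash flow at maturity, so its Macaulay duration equals its maturity: 4 years.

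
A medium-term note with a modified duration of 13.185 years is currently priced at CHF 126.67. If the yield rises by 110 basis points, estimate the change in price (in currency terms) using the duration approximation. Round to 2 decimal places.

Duration approximation: ΔP/P ≈ -D_mod · Δy = -13.185 × (+0.011) = -0.145035.
ΔP ≈ 126.67 × (-0.145035) = -18.37158345.

-CHF 18.37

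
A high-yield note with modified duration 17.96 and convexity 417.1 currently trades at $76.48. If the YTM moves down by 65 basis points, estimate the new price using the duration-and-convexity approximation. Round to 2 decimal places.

Duration effect: -D_mod·Δy = -17.96 × (-0.0065) = +0.116740
Convexity effect: ½·C·(Δy)² = 0.5 × 417.1 × (-0.0065)² = +0.0088112375
ΔP/P ≈ +0.116740 + 0.0088112375 = +0.1255512375
New price ≈ 76.48 × (1 + 0.1255512375) = 86.082158644.

$86.08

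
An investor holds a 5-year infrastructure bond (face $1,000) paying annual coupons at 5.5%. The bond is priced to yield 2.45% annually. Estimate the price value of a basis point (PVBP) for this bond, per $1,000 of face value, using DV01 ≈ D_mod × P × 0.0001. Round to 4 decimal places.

Periodic yield y = 0.0245.
  t   CF        PV=CF/(1+0.0245)^t    t·PV
  1        55.00        53.6847        53.6847
  2        55.00        52.4009       104.8018
  3        55.00        51.1478       153.4433
  4        55.00        49.9246       199.6985
  5     1,055.00       934.7439     4,673.7196
  Σ                  1,141.9019     5,185.3480
P = 1,141.9019; D_Mac = 4.54097 yrs; D_mod = 4.43238 yrs.
DV01 ≈ 4.43238 × 1,141.9019 × 0.0001 = 0.506135.

$0.5061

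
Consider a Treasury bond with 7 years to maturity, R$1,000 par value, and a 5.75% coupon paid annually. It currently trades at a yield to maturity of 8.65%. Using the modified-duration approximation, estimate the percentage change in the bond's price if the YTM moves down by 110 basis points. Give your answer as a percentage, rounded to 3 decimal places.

Periodic yield y = 0.0865. Modified duration first:
  t   CF        PV=CF/(1+0.0865)^t    t·PV
  1        57.50        52.9222        52.9222
  2        57.50        48.7089        97.4178
  3        57.50        44.8310       134.4931
  4        57.50        41.2619       165.0475
  5        57.50        37.9769       189.8844
  6        57.50        34.9534       209.7204
  7     1,057.50       591.6601     4,141.6205
  Σ                    852.3144     4,991.1059
P = 852.3144; D_Mac = 5.85594 yrs; D_mod = 5.85594/(1+0.0865) = 5.38973 yrs.
ΔP/P ≈ -D_mod · Δy = -5.38973 × (-0.011) = +0.059287 = +5.9287%.

+5.929%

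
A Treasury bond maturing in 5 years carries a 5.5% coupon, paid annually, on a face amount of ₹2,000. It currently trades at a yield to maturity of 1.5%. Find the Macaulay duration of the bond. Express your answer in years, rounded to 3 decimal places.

Periodic yield y = 0.015. Discount each cash flow and weight by its year:
  t   CF        PV=CF/(1+0.015)^t    t·PV
  1       110.00       108.3744       108.3744
  2       110.00       106.7728       213.5456
  3       110.00       105.1949       315.5846
  4       110.00       103.6403       414.5611
  5     2,110.00     1,958.6293     9,793.1464
  Σ                  2,382.6116    10,845.2121
Price P = Σ PV = 2,382.6116.
Macaulay duration = Σ(t·PV) / P = 10,845.2121 / 2,382.6116 = 4.55182 years.

4.552 years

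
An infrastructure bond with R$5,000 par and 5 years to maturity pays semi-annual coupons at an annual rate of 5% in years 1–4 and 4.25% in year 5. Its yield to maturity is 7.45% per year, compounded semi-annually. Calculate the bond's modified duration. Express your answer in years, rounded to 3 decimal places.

Periodic yield y = 0.03725. First find Macaulay duration:
  t   CF        PV=CF/(1+0.03725)^t    t·PV
  1       125.00       120.5110       120.5110
  2       125.00       116.1831       232.3663
  3       125.00       112.0107       336.0322
  4       125.00       107.9882       431.9527
  5       125.00       104.1101       520.5504
  6       125.00       100.3713       602.2275
  7       125.00        96.7667       677.3669
  8       125.00        93.2916       746.3327
  9       106.25        76.4501       688.0507
  10    5,106.25     3,542.1556    35,421.5563
  Σ                  4,469.8384    39,776.9467
P = 4,469.8384; Macaulay duration = 39,776.9467 / 4,469.8384 = 8.89897 half-year periods = 4.44948 years.
Modified duration = D_Mac / (1 + y) = 4.44948 / 1.03725 = 4.28969 years.

4.290 years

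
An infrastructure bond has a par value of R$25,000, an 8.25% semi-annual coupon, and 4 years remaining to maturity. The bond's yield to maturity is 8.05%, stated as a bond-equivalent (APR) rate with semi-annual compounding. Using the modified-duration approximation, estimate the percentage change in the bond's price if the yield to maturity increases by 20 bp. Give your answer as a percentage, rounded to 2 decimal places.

-0.67%

Periodic yield y = 0.04025. Modified duration first:
  t   CF        PV=CF/(1+0.04025)^t    t·PV
  1     1,031.25       991.3482       991.3482
  2     1,031.25       952.9904     1,905.9807
  3     1,031.25       916.1167     2,748.3500
  4     1,031.25       880.6697     3,522.6789
  5     1,031.25       846.5943     4,232.9715
  6     1,031.25       813.8373     4,883.0241
  7     1,031.25       782.3478     5,476.4349
  8    26,031.25    18,984.2405   151,873.9241
  Σ                 25,168.1450   175,634.7125
P = 25,168.1450; D_Mac = 6.97845 half-year periods = 3.48923 yrs; D_mod = 3.48923/(1+0.04025) = 3.35422 yrs.
ΔP/P ≈ -D_mod · Δy = -3.35422 × (+0.002) = -0.006708 = -0.6708%.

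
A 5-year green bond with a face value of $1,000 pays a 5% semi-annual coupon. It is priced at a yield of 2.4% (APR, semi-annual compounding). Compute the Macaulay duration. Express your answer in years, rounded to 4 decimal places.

Periodic yield y = 0.012. Discount each cash flow and weight by its period:
  t   CF        PV=CF/(1+0.012)^t    t·PV
  1        25.00        24.7036        24.7036
  2        25.00        24.4106        48.8213
  3        25.00        24.1212        72.3635
  4        25.00        23.8352        95.3406
  5        25.00        23.5525       117.7626
  6        25.00        23.2732       139.6395
  7        25.00        22.9973       160.9809
  8        25.00        22.7246       181.7967
  9        25.00        22.4551       202.0961
  10    1,025.00       909.7430     9,097.4304
  Σ                  1,121.8163    10,140.9351
Price P = Σ PV = 1,121.8163.
Macaulay duration = Σ(t·PV) / P = 10,140.9351 / 1,121.8163 = 9.03975 half-year periods.
In years: 9.03975 / 2 = 4.51987 years.

4.5199 years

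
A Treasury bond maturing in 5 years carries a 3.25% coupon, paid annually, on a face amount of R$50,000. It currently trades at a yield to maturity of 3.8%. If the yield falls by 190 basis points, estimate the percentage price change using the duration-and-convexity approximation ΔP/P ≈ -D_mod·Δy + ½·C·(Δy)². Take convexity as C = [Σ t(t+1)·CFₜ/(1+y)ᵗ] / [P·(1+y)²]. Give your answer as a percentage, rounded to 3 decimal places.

With y = 0.038:
  t   CF        PV=CF/(1+0.038)^t    t·PV        t(t+1)·PV
  1     1,625.00     1,565.5106     1,565.5106       3,131.0212
  2     1,625.00     1,508.1990     3,016.3981       9,049.1942
  3     1,625.00     1,452.9856     4,358.9567      17,435.8270
  4     1,625.00     1,399.7934     5,599.1737      27,995.8686
  5    51,625.00    42,842.3512   214,211.7560   1,285,270.5363
  Σ                 48,768.8399   228,751.7952   1,342,882.4473
P = 48,768.8399; D_Mac = 4.69053 yrs; D_mod = 4.51882 yrs; C = 25.55647.
Duration effect: -4.51882 × (-0.019) = +0.085858
Convexity effect: 0.5 × 25.55647 × (-0.019)² = +0.0046129
ΔP/P ≈ +0.085858 + 0.0046129 = +0.090470 = +9.0470%.

+9.047%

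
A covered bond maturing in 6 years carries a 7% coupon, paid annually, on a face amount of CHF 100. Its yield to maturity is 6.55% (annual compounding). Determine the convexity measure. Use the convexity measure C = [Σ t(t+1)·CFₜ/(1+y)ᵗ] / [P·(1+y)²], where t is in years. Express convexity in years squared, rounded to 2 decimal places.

With y = 0.0655:
  t   CF        PV=CF/(1+0.0655)^t    t·PV        t(t+1)·PV
  1         7.00         6.5697         6.5697          13.1394
  2         7.00         6.1658        12.3316          36.9949
  3         7.00         5.7868        17.3604          69.4415
  4         7.00         5.4311        21.7242         108.6211
  5         7.00         5.0972        25.4859         152.9157
  6       107.00        73.1245       438.7471       3,071.2300
  Σ                    102.1751       522.2190       3,452.3426
P = 102.1751.
Convexity = Σ t(t+1)·PV / [P·(1+y)²] = 3,452.3426 / (102.1751 × 1.135290) = 29.76200.

29.76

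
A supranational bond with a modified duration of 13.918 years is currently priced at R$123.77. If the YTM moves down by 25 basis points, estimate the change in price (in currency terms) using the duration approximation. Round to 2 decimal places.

Duration approximation: ΔP/P ≈ -D_mod · Δy = -13.918 × (-0.0025) = +0.034795.
ΔP ≈ 123.77 × (+0.034795) = +4.30657715.

+R$4.31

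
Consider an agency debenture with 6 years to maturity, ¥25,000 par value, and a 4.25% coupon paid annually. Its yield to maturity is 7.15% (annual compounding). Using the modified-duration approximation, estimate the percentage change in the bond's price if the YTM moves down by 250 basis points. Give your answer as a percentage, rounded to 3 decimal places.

Periodic yield y = 0.0715. Modified duration first:
  t   CF        PV=CF/(1+0.0715)^t    t·PV
  1     1,062.50       991.6006       991.6006
  2     1,062.50       925.4322     1,850.8643
  3     1,062.50       863.6791     2,591.0373
  4     1,062.50       806.0468     3,224.1870
  5     1,062.50       752.2602     3,761.3008
  6    26,062.50    17,221.1845   103,327.1071
  Σ                 21,560.2033   115,746.0971
P = 21,560.2033; D_Mac = 5.36851 yrs; D_mod = 5.36851/(1+0.0715) = 5.01027 yrs.
ΔP/P ≈ -D_mod · Δy = -5.01027 × (-0.025) = +0.125257 = +12.5257%.

+12.526%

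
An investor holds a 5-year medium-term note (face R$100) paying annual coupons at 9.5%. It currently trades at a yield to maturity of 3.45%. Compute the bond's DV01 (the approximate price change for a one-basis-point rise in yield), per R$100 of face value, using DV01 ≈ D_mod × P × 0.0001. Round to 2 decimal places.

R$0.05

Periodic yield y = 0.0345.
  t   CF        PV=CF/(1+0.0345)^t    t·PV
  1         9.50         9.1832         9.1832
  2         9.50         8.8769        17.7539
  3         9.50         8.5809        25.7427
  4         9.50         8.2947        33.1789
  5       109.50        92.4191       462.0954
  Σ                    127.3548       547.9540
P = 127.3548; D_Mac = 4.30258 yrs; D_mod = 4.15909 yrs.
DV01 ≈ 4.15909 × 127.3548 × 0.0001 = 0.052968.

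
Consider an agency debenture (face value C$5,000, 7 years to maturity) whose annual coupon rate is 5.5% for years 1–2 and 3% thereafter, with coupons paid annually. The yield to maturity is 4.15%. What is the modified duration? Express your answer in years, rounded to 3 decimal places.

5.911 years

Periodic yield y = 0.0415. First find Macaulay duration:
  t   CF        PV=CF/(1+0.0415)^t    t·PV
  1       275.00       264.0422       264.0422
  2       275.00       253.5211       507.0422
  3       150.00       132.7741       398.3224
  4       150.00       127.4836       509.9342
  5       150.00       122.4038       612.0190
  6       150.00       117.5264       705.1587
  7     5,150.00     3,874.2916    27,120.0415
  Σ                  4,892.0429    30,116.5602
P = 4,892.0429; Macaulay duration = 30,116.5602 / 4,892.0429 = 6.15623 years.
Modified duration = D_Mac / (1 + y) = 6.15623 / 1.0415 = 5.91093 years.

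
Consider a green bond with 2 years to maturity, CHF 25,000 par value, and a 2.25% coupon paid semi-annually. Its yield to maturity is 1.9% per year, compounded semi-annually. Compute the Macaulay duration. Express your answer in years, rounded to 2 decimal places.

1.97 years

Periodic yield y = 0.0095. Discount each cash flow and weight by its period:
  t   CF        PV=CF/(1+0.0095)^t    t·PV
  1       281.25       278.6033       278.6033
  2       281.25       275.9814       551.9629
  3       281.25       273.3843       820.1529
  4    25,281.25    24,342.9524    97,371.8097
  Σ                 25,170.9214    99,022.5287
Price P = Σ PV = 25,170.9214.
Macaulay duration = Σ(t·PV) / P = 99,022.5287 / 25,170.9214 = 3.93400 half-year periods.
In years: 3.93400 / 2 = 1.96700 years.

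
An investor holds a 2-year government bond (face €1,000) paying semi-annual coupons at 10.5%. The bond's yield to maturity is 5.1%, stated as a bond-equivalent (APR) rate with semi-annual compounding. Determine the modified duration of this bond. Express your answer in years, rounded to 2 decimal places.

1.82 years

Periodic yield y = 0.0255. First find Macaulay duration:
  t   CF        PV=CF/(1+0.0255)^t    t·PV
  1        52.50        51.1945        51.1945
  2        52.50        49.9215        99.8431
  3        52.50        48.6802       146.0406
  4     1,052.50       951.6548     3,806.6192
  Σ                  1,101.4511     4,103.6974
P = 1,101.4511; Macaulay duration = 4,103.6974 / 1,101.4511 = 3.72572 half-year periods = 1.86286 years.
Modified duration = D_Mac / (1 + y) = 1.86286 / 1.0255 = 1.81654 years.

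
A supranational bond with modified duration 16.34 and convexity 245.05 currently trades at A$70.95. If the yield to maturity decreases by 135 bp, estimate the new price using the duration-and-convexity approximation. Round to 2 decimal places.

Duration effect: -D_mod·Δy = -16.34 × (-0.0135) = +0.220590
Convexity effect: ½·C·(Δy)² = 0.5 × 245.05 × (-0.0135)² = +0.02233018125
ΔP/P ≈ +0.220590 + 0.02233018125 = +0.24292018125
New price ≈ 70.95 × (1 + 0.24292018125) = 88.1851868596875.

A$88.19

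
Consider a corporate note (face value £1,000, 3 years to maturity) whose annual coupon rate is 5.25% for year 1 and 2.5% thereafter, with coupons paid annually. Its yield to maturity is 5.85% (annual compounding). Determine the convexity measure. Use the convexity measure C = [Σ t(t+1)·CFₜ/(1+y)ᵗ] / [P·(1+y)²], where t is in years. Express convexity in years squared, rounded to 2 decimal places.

10.11

With y = 0.0585:
  t   CF        PV=CF/(1+0.0585)^t    t·PV        t(t+1)·PV
  1        52.50        49.5985        49.5985          99.1970
  2        25.00        22.3130        44.6260         133.8781
  3     1,025.00       864.2737     2,592.8210      10,371.2839
  Σ                    936.1852     2,687.0455      10,604.3590
P = 936.1852.
Convexity = Σ t(t+1)·PV / [P·(1+y)²] = 10,604.3590 / (936.1852 × 1.120422) = 10.10976.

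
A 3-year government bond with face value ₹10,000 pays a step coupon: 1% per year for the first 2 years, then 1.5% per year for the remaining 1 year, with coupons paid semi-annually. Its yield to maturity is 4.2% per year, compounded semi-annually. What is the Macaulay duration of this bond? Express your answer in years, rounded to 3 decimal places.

2.960 years

Periodic yield y = 0.021. Discount each cash flow and weight by its period:
  t   CF        PV=CF/(1+0.021)^t    t·PV
  1        50.00        48.9716        48.9716
  2        50.00        47.9643        95.9287
  3        50.00        46.9778       140.9334
  4        50.00        46.0116       184.0463
  5        75.00        67.5978       337.9890
  6    10,075.00     8,893.8664    53,363.1985
  Σ                  9,151.3895    54,171.0675
Price P = Σ PV = 9,151.3895.
Macaulay duration = Σ(t·PV) / P = 54,171.0675 / 9,151.3895 = 5.91944 half-year periods.
In years: 5.91944 / 2 = 2.95972 years.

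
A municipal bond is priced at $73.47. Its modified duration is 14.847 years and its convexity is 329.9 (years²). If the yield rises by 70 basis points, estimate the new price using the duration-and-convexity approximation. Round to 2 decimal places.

Duration effect: -D_mod·Δy = -14.847 × (+0.007) = -0.103929
Convexity effect: ½·C·(Δy)² = 0.5 × 329.9 × (0.007)² = +0.00808255
ΔP/P ≈ -0.103929 + 0.00808255 = -0.09584645
New price ≈ 73.47 × (1 - 0.09584645) = 66.4281613185.

$66.43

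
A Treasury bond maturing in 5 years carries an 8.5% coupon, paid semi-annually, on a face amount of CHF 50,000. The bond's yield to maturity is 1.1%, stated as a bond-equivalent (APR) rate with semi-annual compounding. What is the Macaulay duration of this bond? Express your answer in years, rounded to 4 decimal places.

Periodic yield y = 0.0055. Discount each cash flow and weight by its period:
  t   CF        PV=CF/(1+0.0055)^t    t·PV
  1     2,125.00     2,113.3764     2,113.3764
  2     2,125.00     2,101.8164     4,203.6329
  3     2,125.00     2,090.3197     6,270.9590
  4     2,125.00     2,078.8858     8,315.5432
  5     2,125.00     2,067.5145    10,337.5724
  6     2,125.00     2,056.2053    12,337.2321
  7     2,125.00     2,044.9581    14,314.7066
  8     2,125.00     2,033.7723    16,270.1787
  9     2,125.00     2,022.6478    18,203.8299
  10   52,125.00    49,342.9736   493,429.7365
  Σ                 67,952.4700   585,796.7677
Price P = Σ PV = 67,952.4700.
Macaulay duration = Σ(t·PV) / P = 585,796.7677 / 67,952.4700 = 8.62068 half-year periods.
In years: 8.62068 / 2 = 4.31034 years.

4.3103 years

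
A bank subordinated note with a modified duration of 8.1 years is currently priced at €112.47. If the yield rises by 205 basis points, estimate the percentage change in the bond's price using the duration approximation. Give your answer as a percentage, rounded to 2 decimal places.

-16.61%

Duration approximation: ΔP/P ≈ -D_mod · Δy = -8.1 × (+0.0205) = -0.166050.
As a percentage: -16.6050%.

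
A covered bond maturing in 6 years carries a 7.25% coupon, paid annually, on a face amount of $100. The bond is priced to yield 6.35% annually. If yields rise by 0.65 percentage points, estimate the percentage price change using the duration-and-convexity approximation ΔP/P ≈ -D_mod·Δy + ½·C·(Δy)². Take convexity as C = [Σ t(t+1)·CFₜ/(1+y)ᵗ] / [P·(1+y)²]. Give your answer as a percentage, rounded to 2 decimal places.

With y = 0.0635:
  t   CF        PV=CF/(1+0.0635)^t    t·PV        t(t+1)·PV
  1         7.25         6.8171         6.8171          13.6342
  2         7.25         6.4101        12.8201          38.4604
  3         7.25         6.0273        18.0820          72.3281
  4         7.25         5.6675        22.6698         113.3491
  5         7.25         5.3291        26.6453         159.8718
  6       107.25        74.1263       444.7578       3,113.3047
  Σ                    104.3773       531.7922       3,510.9483
P = 104.3773; D_Mac = 5.09490 yrs; D_mod = 4.79069 yrs; C = 29.74015.
Duration effect: -4.79069 × (+0.0065) = -0.031139
Convexity effect: 0.5 × 29.74015 × (0.0065)² = +0.0006283
ΔP/P ≈ -0.031139 + 0.0006283 = -0.030511 = -3.0511%.

-3.05%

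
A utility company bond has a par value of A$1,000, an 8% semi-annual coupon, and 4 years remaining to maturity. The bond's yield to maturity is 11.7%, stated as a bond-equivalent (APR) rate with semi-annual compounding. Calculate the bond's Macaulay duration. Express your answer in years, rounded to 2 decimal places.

Periodic yield y = 0.0585. Discount each cash flow and weight by its period:
  t   CF        PV=CF/(1+0.0585)^t    t·PV
  1        40.00        37.7893        37.7893
  2        40.00        35.7008        71.4017
  3        40.00        33.7278       101.1833
  4        40.00        31.8637       127.4549
  5        40.00        30.1027       150.5136
  6        40.00        28.4390       170.6342
  7        40.00        26.8673       188.0711
  8     1,040.00       659.9430     5,279.5442
  Σ                    884.4337     6,126.5921
Price P = Σ PV = 884.4337.
Macaulay duration = Σ(t·PV) / P = 6,126.5921 / 884.4337 = 6.92714 half-year periods.
In years: 6.92714 / 2 = 3.46357 years.

3.46 years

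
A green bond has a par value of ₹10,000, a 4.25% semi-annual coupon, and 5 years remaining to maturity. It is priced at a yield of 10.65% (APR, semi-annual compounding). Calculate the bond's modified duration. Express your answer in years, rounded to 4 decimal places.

4.2481 years

Periodic yield y = 0.05325. First find Macaulay duration:
  t   CF        PV=CF/(1+0.05325)^t    t·PV
  1       212.50       201.7565       201.7565
  2       212.50       191.5561       383.1122
  3       212.50       181.8715       545.6144
  4       212.50       172.6764       690.7057
  5       212.50       163.9463       819.7315
  6       212.50       155.6575       933.9452
  7       212.50       147.7878     1,034.5148
  8       212.50       140.3160     1,122.5280
  9       212.50       133.2219     1,198.9974
  10   10,212.50     6,078.7935    60,787.9352
  Σ                  7,567.5835    67,718.8407
P = 7,567.5835; Macaulay duration = 67,718.8407 / 7,567.5835 = 8.94854 half-year periods = 4.47427 years.
Modified duration = D_Mac / (1 + y) = 4.47427 / 1.05325 = 4.24806 years.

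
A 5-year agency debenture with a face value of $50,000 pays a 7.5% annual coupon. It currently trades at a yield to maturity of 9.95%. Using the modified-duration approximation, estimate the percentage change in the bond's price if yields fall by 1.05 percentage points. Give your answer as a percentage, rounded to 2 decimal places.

+4.12%

Periodic yield y = 0.0995. Modified duration first:
  t   CF        PV=CF/(1+0.0995)^t    t·PV
  1     3,750.00     3,410.6412     3,410.6412
  2     3,750.00     3,101.9929     6,203.9858
  3     3,750.00     2,821.2759     8,463.8278
  4     3,750.00     2,565.9627    10,263.8507
  5    53,750.00    33,450.4758   167,252.3792
  Σ                 45,350.3486   195,594.6847
P = 45,350.3486; D_Mac = 4.31297 yrs; D_mod = 4.31297/(1+0.0995) = 3.92266 yrs.
ΔP/P ≈ -D_mod · Δy = -3.92266 × (-0.0105) = +0.041188 = +4.1188%.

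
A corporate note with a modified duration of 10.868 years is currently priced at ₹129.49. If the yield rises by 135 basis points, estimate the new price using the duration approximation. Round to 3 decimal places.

₹110.491

Duration approximation: ΔP/P ≈ -D_mod · Δy = -10.868 × (+0.0135) = -0.146718.
New price ≈ 129.49 × (1 - 0.146718) = 110.49148618.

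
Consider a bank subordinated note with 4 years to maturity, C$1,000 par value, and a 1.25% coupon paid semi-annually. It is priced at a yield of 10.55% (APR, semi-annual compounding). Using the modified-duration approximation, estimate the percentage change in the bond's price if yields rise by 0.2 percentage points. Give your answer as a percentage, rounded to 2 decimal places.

-0.74%

Periodic yield y = 0.05275. Modified duration first:
  t   CF        PV=CF/(1+0.05275)^t    t·PV
  1         6.25         5.9368         5.9368
  2         6.25         5.6394        11.2787
  3         6.25         5.3568        16.0704
  4         6.25         5.0884        20.3535
  5         6.25         4.8334        24.1671
  6         6.25         4.5912        27.5473
  7         6.25         4.3612        30.5282
  8     1,006.25       666.9663     5,335.7304
  Σ                    702.7735     5,471.6124
P = 702.7735; D_Mac = 7.78574 half-year periods = 3.89287 yrs; D_mod = 3.89287/(1+0.05275) = 3.69781 yrs.
ΔP/P ≈ -D_mod · Δy = -3.69781 × (+0.002) = -0.007396 = -0.7396%.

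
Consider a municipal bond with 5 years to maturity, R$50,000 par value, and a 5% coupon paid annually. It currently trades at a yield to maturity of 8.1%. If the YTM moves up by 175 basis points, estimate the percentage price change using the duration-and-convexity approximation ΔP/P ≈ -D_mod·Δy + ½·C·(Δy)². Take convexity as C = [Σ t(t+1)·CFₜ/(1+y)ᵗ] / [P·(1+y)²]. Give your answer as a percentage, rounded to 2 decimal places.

With y = 0.081:
  t   CF        PV=CF/(1+0.081)^t    t·PV        t(t+1)·PV
  1     2,500.00     2,312.6735     2,312.6735       4,625.3469
  2     2,500.00     2,139.3834     4,278.7668      12,836.3004
  3     2,500.00     1,979.0781     5,937.2342      23,748.9369
  4     2,500.00     1,830.7845     7,323.1381      36,615.6905
  5    52,500.00    35,565.6568   177,828.2841   1,066,969.7047
  Σ                 43,827.5763   197,680.0967   1,144,795.9794
P = 43,827.5763; D_Mac = 4.51040 yrs; D_mod = 4.17244 yrs; C = 22.35266.
Duration effect: -4.17244 × (+0.0175) = -0.073018
Convexity effect: 0.5 × 22.35266 × (0.0175)² = +0.0034228
ΔP/P ≈ -0.073018 + 0.0034228 = -0.069595 = -6.9595%.

-6.96%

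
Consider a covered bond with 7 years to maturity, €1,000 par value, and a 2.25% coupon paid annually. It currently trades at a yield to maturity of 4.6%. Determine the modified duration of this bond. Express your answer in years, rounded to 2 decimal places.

Periodic yield y = 0.046. First find Macaulay duration:
  t   CF        PV=CF/(1+0.046)^t    t·PV
  1        22.50        21.5105        21.5105
  2        22.50        20.5645        41.1291
  3        22.50        19.6602        58.9805
  4        22.50        18.7956        75.1823
  5        22.50        17.9690        89.8450
  6        22.50        17.1788       103.0727
  7     1,022.50       746.3483     5,224.4378
  Σ                    862.0269     5,614.1580
P = 862.0269; Macaulay duration = 5,614.1580 / 862.0269 = 6.51274 years.
Modified duration = D_Mac / (1 + y) = 6.51274 / 1.046 = 6.22633 years.

6.23 years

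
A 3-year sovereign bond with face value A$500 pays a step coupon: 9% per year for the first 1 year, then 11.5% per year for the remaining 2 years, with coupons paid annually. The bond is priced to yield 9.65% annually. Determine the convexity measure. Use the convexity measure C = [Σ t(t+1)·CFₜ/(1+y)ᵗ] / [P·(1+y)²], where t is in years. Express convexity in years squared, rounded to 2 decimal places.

8.85

With y = 0.0965:
  t   CF        PV=CF/(1+0.0965)^t    t·PV        t(t+1)·PV
  1        45.00        41.0397        41.0397          82.0793
  2        57.50        47.8245        95.6490         286.9471
  3       557.50       422.8818     1,268.6453       5,074.5812
  Σ                    511.7460     1,405.3340       5,443.6077
P = 511.7460.
Convexity = Σ t(t+1)·PV / [P·(1+y)²] = 5,443.6077 / (511.7460 × 1.202312) = 8.84739.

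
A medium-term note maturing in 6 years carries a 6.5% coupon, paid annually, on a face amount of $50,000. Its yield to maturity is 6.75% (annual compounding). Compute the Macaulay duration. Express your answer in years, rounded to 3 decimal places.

Periodic yield y = 0.0675. Discount each cash flow and weight by its year:
  t   CF        PV=CF/(1+0.0675)^t    t·PV
  1     3,250.00     3,044.4965     3,044.4965
  2     3,250.00     2,851.9873     5,703.9747
  3     3,250.00     2,671.6509     8,014.9527
  4     3,250.00     2,502.7175    10,010.8699
  5     3,250.00     2,344.4660    11,722.3301
  6    53,250.00    35,984.2380   215,905.4277
  Σ                 49,399.5562   254,402.0516
Price P = Σ PV = 49,399.5562.
Macaulay duration = Σ(t·PV) / P = 254,402.0516 / 49,399.5562 = 5.14989 years.

5.150 years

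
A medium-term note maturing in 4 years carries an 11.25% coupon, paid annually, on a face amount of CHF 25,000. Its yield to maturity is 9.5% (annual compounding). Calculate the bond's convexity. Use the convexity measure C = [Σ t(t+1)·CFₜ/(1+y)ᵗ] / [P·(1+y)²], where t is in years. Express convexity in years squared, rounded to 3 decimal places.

With y = 0.095:
  t   CF        PV=CF/(1+0.095)^t    t·PV        t(t+1)·PV
  1     2,812.50     2,568.4932     2,568.4932       5,136.9863
  2     2,812.50     2,345.6558     4,691.3117      14,073.9351
  3     2,812.50     2,142.1515     6,426.4544      25,705.8175
  4    27,812.50    19,345.6600    77,382.6402     386,913.2008
  Σ                 26,401.9605    91,068.8994     431,829.9396
P = 26,401.9605.
Convexity = Σ t(t+1)·PV / [P·(1+y)²] = 431,829.9396 / (26,401.9605 × 1.199025) = 13.64107.

13.641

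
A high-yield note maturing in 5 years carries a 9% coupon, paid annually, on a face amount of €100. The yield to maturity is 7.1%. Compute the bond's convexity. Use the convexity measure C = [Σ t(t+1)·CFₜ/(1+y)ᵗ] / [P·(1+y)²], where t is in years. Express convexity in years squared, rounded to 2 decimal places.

21.11

With y = 0.071:
  t   CF        PV=CF/(1+0.071)^t    t·PV        t(t+1)·PV
  1         9.00         8.4034         8.4034          16.8067
  2         9.00         7.8463        15.6926          47.0777
  3         9.00         7.3261        21.9784          87.9135
  4         9.00         6.8404        27.3618         136.8090
  5       109.00        77.3534       386.7668       2,320.6006
  Σ                    107.7696       460.2028       2,609.2074
P = 107.7696.
Convexity = Σ t(t+1)·PV / [P·(1+y)²] = 2,609.2074 / (107.7696 × 1.147041) = 21.10734.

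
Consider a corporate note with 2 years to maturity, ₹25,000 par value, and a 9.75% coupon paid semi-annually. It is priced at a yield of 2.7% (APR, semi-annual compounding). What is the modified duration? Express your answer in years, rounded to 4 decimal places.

Periodic yield y = 0.0135. First find Macaulay duration:
  t   CF        PV=CF/(1+0.0135)^t    t·PV
  1     1,218.75     1,202.5160     1,202.5160
  2     1,218.75     1,186.4983     2,372.9966
  3     1,218.75     1,170.6939     3,512.0818
  4    26,218.75    24,849.4608    99,397.8434
  Σ                 28,409.1691   106,485.4379
P = 28,409.1691; Macaulay duration = 106,485.4379 / 28,409.1691 = 3.74828 half-year periods = 1.87414 years.
Modified duration = D_Mac / (1 + y) = 1.87414 / 1.0135 = 1.84917 years.

1.8492 years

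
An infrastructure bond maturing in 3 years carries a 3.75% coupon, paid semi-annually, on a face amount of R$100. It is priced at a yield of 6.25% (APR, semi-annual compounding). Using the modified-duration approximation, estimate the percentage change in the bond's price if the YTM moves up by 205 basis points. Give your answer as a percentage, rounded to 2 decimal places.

-5.68%

Periodic yield y = 0.03125. Modified duration first:
  t   CF        PV=CF/(1+0.03125)^t    t·PV
  1        1.875         1.8182         1.8182
  2        1.875         1.7631         3.5262
  3        1.875         1.7097         5.1290
  4        1.875         1.6579         6.6314
  5        1.875         1.6076         8.0381
  6      101.875        84.7001       508.2005
  Σ                     93.2565       533.3433
P = 93.2565; D_Mac = 5.71910 half-year periods = 2.85955 yrs; D_mod = 2.85955/(1+0.03125) = 2.77290 yrs.
ΔP/P ≈ -D_mod · Δy = -2.77290 × (+0.0205) = -0.056844 = -5.6844%.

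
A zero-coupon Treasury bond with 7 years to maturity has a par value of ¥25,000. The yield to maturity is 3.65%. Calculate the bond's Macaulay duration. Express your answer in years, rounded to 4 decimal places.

A zero-coupon bond has a single cash flow at maturity, so its Macaulay duration equals its maturity: 7 years.

7.0000 years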